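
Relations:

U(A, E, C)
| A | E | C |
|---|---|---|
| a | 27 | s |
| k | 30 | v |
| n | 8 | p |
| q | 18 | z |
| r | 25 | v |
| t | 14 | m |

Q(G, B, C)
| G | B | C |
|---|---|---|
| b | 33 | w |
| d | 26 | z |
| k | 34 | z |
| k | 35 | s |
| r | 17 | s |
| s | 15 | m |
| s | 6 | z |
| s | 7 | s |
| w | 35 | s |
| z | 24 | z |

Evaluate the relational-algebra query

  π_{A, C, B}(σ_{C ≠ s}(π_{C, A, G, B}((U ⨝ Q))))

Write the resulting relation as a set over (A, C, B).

{(q, z, 24), (q, z, 26), (q, z, 34), (q, z, 6), (t, m, 15)}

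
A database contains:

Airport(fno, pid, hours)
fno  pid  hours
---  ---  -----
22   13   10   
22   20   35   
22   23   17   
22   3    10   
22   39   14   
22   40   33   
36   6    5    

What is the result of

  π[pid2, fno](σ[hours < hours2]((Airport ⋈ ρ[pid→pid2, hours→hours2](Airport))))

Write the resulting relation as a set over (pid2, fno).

{(20, 22), (23, 22), (39, 22), (40, 22)}

ρ[pid→pid2, hours→hours2]: schema becomes (fno, pid2, hours2); tuples unchanged.
Joining Airport and ρ[pid→pid2, hours→hours2](Airport) on fno yields {(22, 13, 10, 13, 10), (22, 13, 10, 20, 35), (22, 13, 10, 23, 17), (22, 13, 10, 3, 10), (22, 13, 10, 39, 14), (22, 13, 10, 40, 33), (22, 20, 35, 13, 10), (22, 20, 35, 20, 35), (22, 20, 35, 23, 17), (22, 20, 35, 3, 10), (22, 20, 35, 39, 14), (22, 20, 35, 40, 33), (22, 23, 17, 13, 10), (22, 23, 17, 20, 35), (22, 23, 17, 23, 17), (22, 23, 17, 3, 10), (22, 23, 17, 39, 14), (22, 23, 17, 40, 33), (22, 3, 10, 13, 10), (22, 3, 10, 20, 35), (22, 3, 10, 23, 17), (22, 3, 10, 3, 10), (22, 3, 10, 39, 14), (22, 3, 10, 40, 33), (22, 39, 14, 13, 10), (22, 39, 14, 20, 35), (22, 39, 14, 23, 17), (22, 39, 14, 3, 10), (22, 39, 14, 39, 14), (22, 39, 14, 40, 33), (22, 40, 33, 13, 10), (22, 40, 33, 20, 35), (22, 40, 33, 23, 17), (22, 40, 33, 3, 10), (22, 40, 33, 39, 14), (22, 40, 33, 40, 33), (36, 6, 5, 6, 5)}.
Filtering on hours < hours2 leaves {(22, 13, 10, 20, 35), (22, 13, 10, 23, 17), (22, 13, 10, 39, 14), (22, 13, 10, 40, 33), (22, 23, 17, 20, 35), (22, 23, 17, 40, 33), (22, 3, 10, 20, 35), (22, 3, 10, 23, 17), (22, 3, 10, 39, 14), (22, 3, 10, 40, 33), (22, 39, 14, 20, 35), (22, 39, 14, 23, 17), (22, 39, 14, 40, 33), (22, 40, 33, 20, 35)}.
Keep only column(s) pid2, fno (10 duplicate(s) eliminated): {(20, 22), (23, 22), (39, 22), (40, 22)}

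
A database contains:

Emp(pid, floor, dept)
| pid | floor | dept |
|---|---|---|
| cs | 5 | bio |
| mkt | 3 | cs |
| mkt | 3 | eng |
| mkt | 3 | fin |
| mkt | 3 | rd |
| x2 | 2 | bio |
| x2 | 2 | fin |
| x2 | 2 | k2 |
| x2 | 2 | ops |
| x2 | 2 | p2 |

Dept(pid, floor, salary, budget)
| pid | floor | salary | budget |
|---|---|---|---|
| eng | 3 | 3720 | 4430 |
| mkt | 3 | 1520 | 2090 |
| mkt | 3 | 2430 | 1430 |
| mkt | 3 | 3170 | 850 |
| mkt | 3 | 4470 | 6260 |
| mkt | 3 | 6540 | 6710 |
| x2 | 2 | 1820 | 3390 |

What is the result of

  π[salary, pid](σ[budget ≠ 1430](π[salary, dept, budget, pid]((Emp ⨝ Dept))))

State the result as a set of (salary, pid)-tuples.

{(1520, mkt), (1820, x2), (3170, mkt), (4470, mkt), (6540, mkt)}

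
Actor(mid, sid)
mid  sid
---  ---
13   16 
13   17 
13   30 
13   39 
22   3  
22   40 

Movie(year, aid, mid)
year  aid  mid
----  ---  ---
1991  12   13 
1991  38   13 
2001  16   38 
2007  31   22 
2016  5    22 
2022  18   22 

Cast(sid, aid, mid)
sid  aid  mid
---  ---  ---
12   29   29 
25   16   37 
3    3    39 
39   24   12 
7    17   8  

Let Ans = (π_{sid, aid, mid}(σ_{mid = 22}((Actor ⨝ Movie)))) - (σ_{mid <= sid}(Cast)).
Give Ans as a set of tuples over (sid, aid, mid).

Joining Actor and Movie on mid yields {(13, 16, 1991, 12), (13, 16, 1991, 38), (13, 17, 1991, 12), (13, 17, 1991, 38), (13, 30, 1991, 12), (13, 30, 1991, 38), (13, 39, 1991, 12), (13, 39, 1991, 38), (22, 3, 2007, 31), (22, 3, 2016, 5), (22, 3, 2022, 18), (22, 40, 2007, 31), (22, 40, 2016, 5), (22, 40, 2022, 18)}.
Apply σ_{mid = 22}; surviving tuples: {(22, 3, 2007, 31), (22, 3, 2016, 5), (22, 3, 2022, 18), (22, 40, 2007, 31), (22, 40, 2016, 5), (22, 40, 2022, 18)}
Keep only column(s) sid, aid, mid: {(3, 18, 22), (3, 31, 22), (3, 5, 22), (40, 18, 22), (40, 31, 22), (40, 5, 22)}
Apply σ_{mid <= sid}; surviving tuples: {(39, 24, 12)}
Difference: {(3, 18, 22), (3, 31, 22), (3, 5, 22), (40, 18, 22), (40, 31, 22), (40, 5, 22)} with {(39, 24, 12)} → {(3, 18, 22), (3, 31, 22), (3, 5, 22), (40, 18, 22), (40, 31, 22), (40, 5, 22)}

{(3, 18, 22), (3, 31, 22), (3, 5, 22), (40, 18, 22), (40, 31, 22), (40, 5, 22)}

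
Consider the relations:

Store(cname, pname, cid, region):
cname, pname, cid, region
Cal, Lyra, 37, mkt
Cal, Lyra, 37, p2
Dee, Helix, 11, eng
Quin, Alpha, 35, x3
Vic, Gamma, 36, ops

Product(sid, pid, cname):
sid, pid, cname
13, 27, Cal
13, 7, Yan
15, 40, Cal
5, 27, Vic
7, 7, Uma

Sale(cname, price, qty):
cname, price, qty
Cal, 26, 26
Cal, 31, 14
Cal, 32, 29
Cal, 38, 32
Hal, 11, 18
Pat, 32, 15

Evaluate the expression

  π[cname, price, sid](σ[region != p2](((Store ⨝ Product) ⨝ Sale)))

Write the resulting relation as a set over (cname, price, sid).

{(Cal, 26, 13), (Cal, 26, 15), (Cal, 31, 13), (Cal, 31, 15), (Cal, 32, 13), (Cal, 32, 15), (Cal, 38, 13), (Cal, 38, 15)}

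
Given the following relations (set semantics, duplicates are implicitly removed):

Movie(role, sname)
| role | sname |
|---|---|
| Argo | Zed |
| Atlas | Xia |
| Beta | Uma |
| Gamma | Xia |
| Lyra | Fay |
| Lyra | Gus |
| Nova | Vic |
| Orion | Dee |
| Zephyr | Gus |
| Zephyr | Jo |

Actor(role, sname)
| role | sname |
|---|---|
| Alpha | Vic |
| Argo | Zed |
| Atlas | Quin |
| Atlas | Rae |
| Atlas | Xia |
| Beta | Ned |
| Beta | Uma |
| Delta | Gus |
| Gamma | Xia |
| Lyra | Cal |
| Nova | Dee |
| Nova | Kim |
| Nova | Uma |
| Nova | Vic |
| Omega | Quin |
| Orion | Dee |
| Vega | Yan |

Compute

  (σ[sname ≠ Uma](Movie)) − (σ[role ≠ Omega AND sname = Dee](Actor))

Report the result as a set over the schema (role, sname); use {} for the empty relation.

σ[sname ≠ Uma]: keep tuples satisfying sname ≠ Uma → {(Argo, Zed), (Atlas, Xia), (Gamma, Xia), (Lyra, Fay), (Lyra, Gus), (Nova, Vic), (Orion, Dee), (Zephyr, Gus), (Zephyr, Jo)}
σ[role ≠ Omega AND sname = Dee]: keep tuples satisfying role ≠ Omega AND sname = Dee → {(Nova, Dee), (Orion, Dee)}
Difference: {(Argo, Zed), (Atlas, Xia), (Gamma, Xia), (Lyra, Fay), (Lyra, Gus), (Nova, Vic), (Orion, Dee), (Zephyr, Gus), (Zephyr, Jo)} with {(Nova, Dee), (Orion, Dee)} → {(Argo, Zed), (Atlas, Xia), (Gamma, Xia), (Lyra, Fay), (Lyra, Gus), (Nova, Vic), (Zephyr, Gus), (Zephyr, Jo)}

{(Argo, Zed), (Atlas, Xia), (Gamma, Xia), (Lyra, Fay), (Lyra, Gus), (Nova, Vic), (Zephyr, Gus), (Zephyr, Jo)}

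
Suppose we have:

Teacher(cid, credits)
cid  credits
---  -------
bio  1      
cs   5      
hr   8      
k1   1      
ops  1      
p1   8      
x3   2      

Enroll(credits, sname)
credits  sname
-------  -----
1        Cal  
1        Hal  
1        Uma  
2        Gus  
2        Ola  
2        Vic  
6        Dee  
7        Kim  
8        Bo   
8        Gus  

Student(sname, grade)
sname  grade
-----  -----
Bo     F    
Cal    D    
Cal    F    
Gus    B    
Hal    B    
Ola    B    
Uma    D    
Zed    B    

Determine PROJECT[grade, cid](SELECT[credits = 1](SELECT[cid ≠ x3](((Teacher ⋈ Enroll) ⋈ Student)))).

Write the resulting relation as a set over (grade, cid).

Joining Teacher and Enroll on credits yields {(bio, 1, Cal), (bio, 1, Hal), (bio, 1, Uma), (hr, 8, Bo), (hr, 8, Gus), (k1, 1, Cal), (k1, 1, Hal), (k1, 1, Uma), (ops, 1, Cal), (ops, 1, Hal), (ops, 1, Uma), (p1, 8, Bo), (p1, 8, Gus), (x3, 2, Gus), (x3, 2, Ola), (x3, 2, Vic)}.
Joining (Teacher ⋈ Enroll) and Student on sname yields {(bio, 1, Cal, D), (bio, 1, Cal, F), (bio, 1, Hal, B), (bio, 1, Uma, D), (hr, 8, Bo, F), (hr, 8, Gus, B), (k1, 1, Cal, D), (k1, 1, Cal, F), (k1, 1, Hal, B), (k1, 1, Uma, D), (ops, 1, Cal, D), (ops, 1, Cal, F), (ops, 1, Hal, B), (ops, 1, Uma, D), (p1, 8, Bo, F), (p1, 8, Gus, B), (x3, 2, Gus, B), (x3, 2, Ola, B)}.
σ[cid ≠ x3]: keep tuples satisfying cid ≠ x3 → {(bio, 1, Cal, D), (bio, 1, Cal, F), (bio, 1, Hal, B), (bio, 1, Uma, D), (hr, 8, Bo, F), (hr, 8, Gus, B), (k1, 1, Cal, D), (k1, 1, Cal, F), (k1, 1, Hal, B), (k1, 1, Uma, D), (ops, 1, Cal, D), (ops, 1, Cal, F), (ops, 1, Hal, B), (ops, 1, Uma, D), (p1, 8, Bo, F), (p1, 8, Gus, B)}
σ[credits = 1]: keep tuples satisfying credits = 1 → {(bio, 1, Cal, D), (bio, 1, Cal, F), (bio, 1, Hal, B), (bio, 1, Uma, D), (k1, 1, Cal, D), (k1, 1, Cal, F), (k1, 1, Hal, B), (k1, 1, Uma, D), (ops, 1, Cal, D), (ops, 1, Cal, F), (ops, 1, Hal, B), (ops, 1, Uma, D)}
Keep only column(s) grade, cid (3 duplicate(s) eliminated): {(B, bio), (B, k1), (B, ops), (D, bio), (D, k1), (D, ops), (F, bio), (F, k1), (F, ops)}

{(B, bio), (B, k1), (B, ops), (D, bio), (D, k1), (D, ops), (F, bio), (F, k1), (F, ops)}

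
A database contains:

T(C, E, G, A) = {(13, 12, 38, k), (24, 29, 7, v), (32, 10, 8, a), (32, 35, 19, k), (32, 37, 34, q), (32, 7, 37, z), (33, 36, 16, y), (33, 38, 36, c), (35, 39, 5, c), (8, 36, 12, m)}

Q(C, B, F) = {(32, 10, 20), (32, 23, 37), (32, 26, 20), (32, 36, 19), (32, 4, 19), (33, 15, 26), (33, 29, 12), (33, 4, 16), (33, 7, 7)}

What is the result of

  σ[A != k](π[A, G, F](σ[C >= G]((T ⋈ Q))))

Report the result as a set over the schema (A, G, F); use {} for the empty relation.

{(a, 8, 19), (a, 8, 20), (a, 8, 37), (y, 16, 12), (y, 16, 16), (y, 16, 26), (y, 16, 7)}

Natural join on C: {(32, 10, 8, a, 10, 20), (32, 10, 8, a, 23, 37), (32, 10, 8, a, 26, 20), (32, 10, 8, a, 36, 19), (32, 10, 8, a, 4, 19), (32, 35, 19, k, 10, 20), (32, 35, 19, k, 23, 37), (32, 35, 19, k, 26, 20), (32, 35, 19, k, 36, 19), (32, 35, 19, k, 4, 19), (32, 37, 34, q, 10, 20), (32, 37, 34, q, 23, 37), (32, 37, 34, q, 26, 20), (32, 37, 34, q, 36, 19), (32, 37, 34, q, 4, 19), (32, 7, 37, z, 10, 20), (32, 7, 37, z, 23, 37), (32, 7, 37, z, 26, 20), (32, 7, 37, z, 36, 19), (32, 7, 37, z, 4, 19), (33, 36, 16, y, 15, 26), (33, 36, 16, y, 29, 12), (33, 36, 16, y, 4, 16), (33, 36, 16, y, 7, 7), (33, 38, 36, c, 15, 26), (33, 38, 36, c, 29, 12), (33, 38, 36, c, 4, 16), (33, 38, 36, c, 7, 7)}
Filtering on C >= G leaves {(32, 10, 8, a, 10, 20), (32, 10, 8, a, 23, 37), (32, 10, 8, a, 26, 20), (32, 10, 8, a, 36, 19), (32, 10, 8, a, 4, 19), (32, 35, 19, k, 10, 20), (32, 35, 19, k, 23, 37), (32, 35, 19, k, 26, 20), (32, 35, 19, k, 36, 19), (32, 35, 19, k, 4, 19), (33, 36, 16, y, 15, 26), (33, 36, 16, y, 29, 12), (33, 36, 16, y, 4, 16), (33, 36, 16, y, 7, 7)}.
π[A, G, F]: project onto (A, G, F) (4 duplicate(s) eliminated) → {(a, 8, 19), (a, 8, 20), (a, 8, 37), (k, 19, 19), (k, 19, 20), (k, 19, 37), (y, 16, 12), (y, 16, 16), (y, 16, 26), (y, 16, 7)}
Filtering on A != k leaves {(a, 8, 19), (a, 8, 20), (a, 8, 37), (y, 16, 12), (y, 16, 16), (y, 16, 26), (y, 16, 7)}.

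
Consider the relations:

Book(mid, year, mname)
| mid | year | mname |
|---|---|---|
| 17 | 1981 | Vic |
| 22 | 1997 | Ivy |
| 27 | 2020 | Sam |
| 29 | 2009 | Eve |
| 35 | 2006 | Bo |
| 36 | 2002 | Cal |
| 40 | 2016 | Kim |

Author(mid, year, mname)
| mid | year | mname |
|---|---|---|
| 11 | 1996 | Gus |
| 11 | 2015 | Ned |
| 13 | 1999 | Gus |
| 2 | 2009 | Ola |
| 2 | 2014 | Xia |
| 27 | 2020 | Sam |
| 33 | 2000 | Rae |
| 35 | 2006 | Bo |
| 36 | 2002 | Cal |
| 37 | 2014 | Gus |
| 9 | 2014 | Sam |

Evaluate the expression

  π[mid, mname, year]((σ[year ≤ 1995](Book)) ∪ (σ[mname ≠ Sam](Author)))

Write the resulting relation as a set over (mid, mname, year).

{(11, Gus, 1996), (11, Ned, 2015), (13, Gus, 1999), (17, Vic, 1981), (2, Ola, 2009), (2, Xia, 2014), (33, Rae, 2000), (35, Bo, 2006), (36, Cal, 2002), (37, Gus, 2014)}

Selection year ≤ 1995: {(17, 1981, Vic)}
Selection mname ≠ Sam: {(11, 1996, Gus), (11, 2015, Ned), (13, 1999, Gus), (2, 2009, Ola), (2, 2014, Xia), (33, 2000, Rae), (35, 2006, Bo), (36, 2002, Cal), (37, 2014, Gus)}
Taking the union: {(11, 1996, Gus), (11, 2015, Ned), (13, 1999, Gus), (17, 1981, Vic), (2, 2009, Ola), (2, 2014, Xia), (33, 2000, Rae), (35, 2006, Bo), (36, 2002, Cal), (37, 2014, Gus)}
π[mid, mname, year]: project onto (mid, mname, year) → {(11, Gus, 1996), (11, Ned, 2015), (13, Gus, 1999), (17, Vic, 1981), (2, Ola, 2009), (2, Xia, 2014), (33, Rae, 2000), (35, Bo, 2006), (36, Cal, 2002), (37, Gus, 2014)}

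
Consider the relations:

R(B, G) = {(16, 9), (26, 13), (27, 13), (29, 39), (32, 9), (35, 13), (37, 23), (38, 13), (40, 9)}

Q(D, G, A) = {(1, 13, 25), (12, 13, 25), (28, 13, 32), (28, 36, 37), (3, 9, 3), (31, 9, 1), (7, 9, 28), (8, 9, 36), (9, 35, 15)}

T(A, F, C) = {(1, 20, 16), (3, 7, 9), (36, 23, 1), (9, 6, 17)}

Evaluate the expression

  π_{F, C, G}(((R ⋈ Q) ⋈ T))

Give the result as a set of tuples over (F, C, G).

{(20, 16, 9), (23, 1, 9), (7, 9, 9)}

R ⋈ Q (natural join on G): {(16, 9, 3, 3), (16, 9, 31, 1), (16, 9, 7, 28), (16, 9, 8, 36), (26, 13, 1, 25), (26, 13, 12, 25), (26, 13, 28, 32), (27, 13, 1, 25), (27, 13, 12, 25), (27, 13, 28, 32), (32, 9, 3, 3), (32, 9, 31, 1), (32, 9, 7, 28), (32, 9, 8, 36), (35, 13, 1, 25), (35, 13, 12, 25), (35, 13, 28, 32), (38, 13, 1, 25), (38, 13, 12, 25), (38, 13, 28, 32), (40, 9, 3, 3), (40, 9, 31, 1), (40, 9, 7, 28), (40, 9, 8, 36)}
(R ⋈ Q) ⋈ T (natural join on A): {(16, 9, 3, 3, 7, 9), (16, 9, 31, 1, 20, 16), (16, 9, 8, 36, 23, 1), (32, 9, 3, 3, 7, 9), (32, 9, 31, 1, 20, 16), (32, 9, 8, 36, 23, 1), (40, 9, 3, 3, 7, 9), (40, 9, 31, 1, 20, 16), (40, 9, 8, 36, 23, 1)}
Keep only column(s) F, C, G (6 duplicate(s) eliminated): {(20, 16, 9), (23, 1, 9), (7, 9, 9)}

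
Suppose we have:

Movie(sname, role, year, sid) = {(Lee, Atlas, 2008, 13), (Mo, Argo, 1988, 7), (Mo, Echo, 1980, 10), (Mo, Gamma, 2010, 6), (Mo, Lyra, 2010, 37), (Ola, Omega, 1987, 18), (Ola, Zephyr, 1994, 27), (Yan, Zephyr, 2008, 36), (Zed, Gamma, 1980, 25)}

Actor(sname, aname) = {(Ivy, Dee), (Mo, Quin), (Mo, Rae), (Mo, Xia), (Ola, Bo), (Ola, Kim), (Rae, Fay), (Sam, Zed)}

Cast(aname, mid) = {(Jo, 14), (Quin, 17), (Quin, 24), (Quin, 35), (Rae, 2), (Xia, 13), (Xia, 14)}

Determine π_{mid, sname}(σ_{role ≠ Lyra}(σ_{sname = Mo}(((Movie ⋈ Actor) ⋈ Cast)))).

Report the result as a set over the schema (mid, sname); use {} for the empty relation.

{(13, Mo), (14, Mo), (17, Mo), (2, Mo), (24, Mo), (35, Mo)}

Joining Movie and Actor on sname yields {(Mo, Argo, 1988, 7, Quin), (Mo, Argo, 1988, 7, Rae), (Mo, Argo, 1988, 7, Xia), (Mo, Echo, 1980, 10, Quin), (Mo, Echo, 1980, 10, Rae), (Mo, Echo, 1980, 10, Xia), (Mo, Gamma, 2010, 6, Quin), (Mo, Gamma, 2010, 6, Rae), (Mo, Gamma, 2010, 6, Xia), (Mo, Lyra, 2010, 37, Quin), (Mo, Lyra, 2010, 37, Rae), (Mo, Lyra, 2010, 37, Xia), (Ola, Omega, 1987, 18, Bo), (Ola, Omega, 1987, 18, Kim), (Ola, Zephyr, 1994, 27, Bo), (Ola, Zephyr, 1994, 27, Kim)}.
Joining (Movie ⋈ Actor) and Cast on aname yields {(Mo, Argo, 1988, 7, Quin, 17), (Mo, Argo, 1988, 7, Quin, 24), (Mo, Argo, 1988, 7, Quin, 35), (Mo, Argo, 1988, 7, Rae, 2), (Mo, Argo, 1988, 7, Xia, 13), (Mo, Argo, 1988, 7, Xia, 14), (Mo, Echo, 1980, 10, Quin, 17), (Mo, Echo, 1980, 10, Quin, 24), (Mo, Echo, 1980, 10, Quin, 35), (Mo, Echo, 1980, 10, Rae, 2), (Mo, Echo, 1980, 10, Xia, 13), (Mo, Echo, 1980, 10, Xia, 14), (Mo, Gamma, 2010, 6, Quin, 17), (Mo, Gamma, 2010, 6, Quin, 24), (Mo, Gamma, 2010, 6, Quin, 35), (Mo, Gamma, 2010, 6, Rae, 2), (Mo, Gamma, 2010, 6, Xia, 13), (Mo, Gamma, 2010, 6, Xia, 14), (Mo, Lyra, 2010, 37, Quin, 17), (Mo, Lyra, 2010, 37, Quin, 24), (Mo, Lyra, 2010, 37, Quin, 35), (Mo, Lyra, 2010, 37, Rae, 2), (Mo, Lyra, 2010, 37, Xia, 13), (Mo, Lyra, 2010, 37, Xia, 14)}.
Apply σ_{sname = Mo}; surviving tuples: {(Mo, Argo, 1988, 7, Quin, 17), (Mo, Argo, 1988, 7, Quin, 24), (Mo, Argo, 1988, 7, Quin, 35), (Mo, Argo, 1988, 7, Rae, 2), (Mo, Argo, 1988, 7, Xia, 13), (Mo, Argo, 1988, 7, Xia, 14), (Mo, Echo, 1980, 10, Quin, 17), (Mo, Echo, 1980, 10, Quin, 24), (Mo, Echo, 1980, 10, Quin, 35), (Mo, Echo, 1980, 10, Rae, 2), (Mo, Echo, 1980, 10, Xia, 13), (Mo, Echo, 1980, 10, Xia, 14), (Mo, Gamma, 2010, 6, Quin, 17), (Mo, Gamma, 2010, 6, Quin, 24), (Mo, Gamma, 2010, 6, Quin, 35), (Mo, Gamma, 2010, 6, Rae, 2), (Mo, Gamma, 2010, 6, Xia, 13), (Mo, Gamma, 2010, 6, Xia, 14), (Mo, Lyra, 2010, 37, Quin, 17), (Mo, Lyra, 2010, 37, Quin, 24), (Mo, Lyra, 2010, 37, Quin, 35), (Mo, Lyra, 2010, 37, Rae, 2), (Mo, Lyra, 2010, 37, Xia, 13), (Mo, Lyra, 2010, 37, Xia, 14)}
Apply σ_{role ≠ Lyra}; surviving tuples: {(Mo, Argo, 1988, 7, Quin, 17), (Mo, Argo, 1988, 7, Quin, 24), (Mo, Argo, 1988, 7, Quin, 35), (Mo, Argo, 1988, 7, Rae, 2), (Mo, Argo, 1988, 7, Xia, 13), (Mo, Argo, 1988, 7, Xia, 14), (Mo, Echo, 1980, 10, Quin, 17), (Mo, Echo, 1980, 10, Quin, 24), (Mo, Echo, 1980, 10, Quin, 35), (Mo, Echo, 1980, 10, Rae, 2), (Mo, Echo, 1980, 10, Xia, 13), (Mo, Echo, 1980, 10, Xia, 14), (Mo, Gamma, 2010, 6, Quin, 17), (Mo, Gamma, 2010, 6, Quin, 24), (Mo, Gamma, 2010, 6, Quin, 35), (Mo, Gamma, 2010, 6, Rae, 2), (Mo, Gamma, 2010, 6, Xia, 13), (Mo, Gamma, 2010, 6, Xia, 14)}
Projecting to mid, sname (12 duplicate(s) eliminated): {(13, Mo), (14, Mo), (17, Mo), (2, Mo), (24, Mo), (35, Mo)}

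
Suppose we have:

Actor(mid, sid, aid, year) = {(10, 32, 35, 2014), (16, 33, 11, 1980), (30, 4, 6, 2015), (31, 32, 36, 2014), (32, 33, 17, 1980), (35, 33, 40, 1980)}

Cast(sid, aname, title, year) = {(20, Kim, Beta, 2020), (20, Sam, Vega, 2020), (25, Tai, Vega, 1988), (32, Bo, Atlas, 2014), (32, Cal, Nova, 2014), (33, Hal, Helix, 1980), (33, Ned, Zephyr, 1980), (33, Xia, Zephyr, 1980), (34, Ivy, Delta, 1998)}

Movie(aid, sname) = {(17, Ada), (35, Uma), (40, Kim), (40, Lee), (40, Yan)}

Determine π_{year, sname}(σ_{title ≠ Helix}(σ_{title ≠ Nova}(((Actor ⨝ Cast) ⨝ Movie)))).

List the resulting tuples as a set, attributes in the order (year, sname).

{(1980, Ada), (1980, Kim), (1980, Lee), (1980, Yan), (2014, Uma)}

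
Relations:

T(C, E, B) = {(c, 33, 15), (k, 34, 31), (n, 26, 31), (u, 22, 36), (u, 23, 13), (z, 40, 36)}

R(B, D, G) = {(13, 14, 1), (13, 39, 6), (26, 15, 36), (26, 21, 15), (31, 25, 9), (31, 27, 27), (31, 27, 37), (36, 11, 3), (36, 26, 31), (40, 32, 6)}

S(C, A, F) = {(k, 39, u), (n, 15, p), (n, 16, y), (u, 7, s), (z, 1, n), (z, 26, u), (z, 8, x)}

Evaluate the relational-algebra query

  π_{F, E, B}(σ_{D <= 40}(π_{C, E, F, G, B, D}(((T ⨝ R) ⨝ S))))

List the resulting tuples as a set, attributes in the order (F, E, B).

{(n, 40, 36), (p, 26, 31), (s, 22, 36), (s, 23, 13), (u, 34, 31), (u, 40, 36), (x, 40, 36), (y, 26, 31)}

Natural join on B: {(k, 34, 31, 25, 9), (k, 34, 31, 27, 27), (k, 34, 31, 27, 37), (n, 26, 31, 25, 9), (n, 26, 31, 27, 27), (n, 26, 31, 27, 37), (u, 22, 36, 11, 3), (u, 22, 36, 26, 31), (u, 23, 13, 14, 1), (u, 23, 13, 39, 6), (z, 40, 36, 11, 3), (z, 40, 36, 26, 31)}
Natural join on C: {(k, 34, 31, 25, 9, 39, u), (k, 34, 31, 27, 27, 39, u), (k, 34, 31, 27, 37, 39, u), (n, 26, 31, 25, 9, 15, p), (n, 26, 31, 25, 9, 16, y), (n, 26, 31, 27, 27, 15, p), (n, 26, 31, 27, 27, 16, y), (n, 26, 31, 27, 37, 15, p), (n, 26, 31, 27, 37, 16, y), (u, 22, 36, 11, 3, 7, s), (u, 22, 36, 26, 31, 7, s), (u, 23, 13, 14, 1, 7, s), (u, 23, 13, 39, 6, 7, s), (z, 40, 36, 11, 3, 1, n), (z, 40, 36, 11, 3, 26, u), (z, 40, 36, 11, 3, 8, x), (z, 40, 36, 26, 31, 1, n), (z, 40, 36, 26, 31, 26, u), (z, 40, 36, 26, 31, 8, x)}
π[C, E, F, G, B, D]: project onto (C, E, F, G, B, D) → {(k, 34, u, 27, 31, 27), (k, 34, u, 37, 31, 27), (k, 34, u, 9, 31, 25), (n, 26, p, 27, 31, 27), (n, 26, p, 37, 31, 27), (n, 26, p, 9, 31, 25), (n, 26, y, 27, 31, 27), (n, 26, y, 37, 31, 27), (n, 26, y, 9, 31, 25), (u, 22, s, 3, 36, 11), (u, 22, s, 31, 36, 26), (u, 23, s, 1, 13, 14), (u, 23, s, 6, 13, 39), (z, 40, n, 3, 36, 11), (z, 40, n, 31, 36, 26), (z, 40, u, 3, 36, 11), (z, 40, u, 31, 36, 26), (z, 40, x, 3, 36, 11), (z, 40, x, 31, 36, 26)}
Apply σ_{D <= 40}; surviving tuples: {(k, 34, u, 27, 31, 27), (k, 34, u, 37, 31, 27), (k, 34, u, 9, 31, 25), (n, 26, p, 27, 31, 27), (n, 26, p, 37, 31, 27), (n, 26, p, 9, 31, 25), (n, 26, y, 27, 31, 27), (n, 26, y, 37, 31, 27), (n, 26, y, 9, 31, 25), (u, 22, s, 3, 36, 11), (u, 22, s, 31, 36, 26), (u, 23, s, 1, 13, 14), (u, 23, s, 6, 13, 39), (z, 40, n, 3, 36, 11), (z, 40, n, 31, 36, 26), (z, 40, u, 3, 36, 11), (z, 40, u, 31, 36, 26), (z, 40, x, 3, 36, 11), (z, 40, x, 31, 36, 26)}
π[F, E, B]: project onto (F, E, B) (11 duplicate(s) eliminated) → {(n, 40, 36), (p, 26, 31), (s, 22, 36), (s, 23, 13), (u, 34, 31), (u, 40, 36), (x, 40, 36), (y, 26, 31)}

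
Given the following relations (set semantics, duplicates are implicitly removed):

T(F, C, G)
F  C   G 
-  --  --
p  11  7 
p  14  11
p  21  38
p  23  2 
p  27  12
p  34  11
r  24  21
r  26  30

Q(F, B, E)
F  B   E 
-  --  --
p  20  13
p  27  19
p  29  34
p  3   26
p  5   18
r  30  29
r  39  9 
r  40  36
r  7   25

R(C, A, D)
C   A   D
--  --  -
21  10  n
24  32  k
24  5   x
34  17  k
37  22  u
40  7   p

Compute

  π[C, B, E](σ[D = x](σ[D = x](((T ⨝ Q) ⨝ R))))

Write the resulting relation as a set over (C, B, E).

{(24, 30, 29), (24, 39, 9), (24, 40, 36), (24, 7, 25)}

T ⋈ Q (natural join on F): {(p, 11, 7, 20, 13), (p, 11, 7, 27, 19), (p, 11, 7, 29, 34), (p, 11, 7, 3, 26), (p, 11, 7, 5, 18), (p, 14, 11, 20, 13), (p, 14, 11, 27, 19), (p, 14, 11, 29, 34), (p, 14, 11, 3, 26), (p, 14, 11, 5, 18), (p, 21, 38, 20, 13), (p, 21, 38, 27, 19), (p, 21, 38, 29, 34), (p, 21, 38, 3, 26), (p, 21, 38, 5, 18), (p, 23, 2, 20, 13), (p, 23, 2, 27, 19), (p, 23, 2, 29, 34), (p, 23, 2, 3, 26), (p, 23, 2, 5, 18), (p, 27, 12, 20, 13), (p, 27, 12, 27, 19), (p, 27, 12, 29, 34), (p, 27, 12, 3, 26), (p, 27, 12, 5, 18), (p, 34, 11, 20, 13), (p, 34, 11, 27, 19), (p, 34, 11, 29, 34), (p, 34, 11, 3, 26), (p, 34, 11, 5, 18), (r, 24, 21, 30, 29), (r, 24, 21, 39, 9), (r, 24, 21, 40, 36), (r, 24, 21, 7, 25), (r, 26, 30, 30, 29), (r, 26, 30, 39, 9), (r, 26, 30, 40, 36), (r, 26, 30, 7, 25)}
(T ⨝ Q) ⋈ R (natural join on C): {(p, 21, 38, 20, 13, 10, n), (p, 21, 38, 27, 19, 10, n), (p, 21, 38, 29, 34, 10, n), (p, 21, 38, 3, 26, 10, n), (p, 21, 38, 5, 18, 10, n), (p, 34, 11, 20, 13, 17, k), (p, 34, 11, 27, 19, 17, k), (p, 34, 11, 29, 34, 17, k), (p, 34, 11, 3, 26, 17, k), (p, 34, 11, 5, 18, 17, k), (r, 24, 21, 30, 29, 32, k), (r, 24, 21, 30, 29, 5, x), (r, 24, 21, 39, 9, 32, k), (r, 24, 21, 39, 9, 5, x), (r, 24, 21, 40, 36, 32, k), (r, 24, 21, 40, 36, 5, x), (r, 24, 21, 7, 25, 32, k), (r, 24, 21, 7, 25, 5, x)}
Filtering on D = x leaves {(r, 24, 21, 30, 29, 5, x), (r, 24, 21, 39, 9, 5, x), (r, 24, 21, 40, 36, 5, x), (r, 24, 21, 7, 25, 5, x)}.
Filtering on D = x leaves {(r, 24, 21, 30, 29, 5, x), (r, 24, 21, 39, 9, 5, x), (r, 24, 21, 40, 36, 5, x), (r, 24, 21, 7, 25, 5, x)}.
Projecting to C, B, E: {(24, 30, 29), (24, 39, 9), (24, 40, 36), (24, 7, 25)}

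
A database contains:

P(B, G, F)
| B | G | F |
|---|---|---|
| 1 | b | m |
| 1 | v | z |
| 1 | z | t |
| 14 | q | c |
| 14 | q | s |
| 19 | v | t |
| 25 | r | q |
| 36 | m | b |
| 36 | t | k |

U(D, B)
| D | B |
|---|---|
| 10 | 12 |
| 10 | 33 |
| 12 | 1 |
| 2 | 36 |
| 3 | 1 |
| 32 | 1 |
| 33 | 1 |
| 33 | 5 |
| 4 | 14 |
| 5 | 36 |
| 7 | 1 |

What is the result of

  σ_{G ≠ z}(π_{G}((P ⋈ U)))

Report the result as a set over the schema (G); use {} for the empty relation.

{b, m, q, t, v}

P ⋈ U (natural join on B): {(1, b, m, 12), (1, b, m, 3), (1, b, m, 32), (1, b, m, 33), (1, b, m, 7), (1, v, z, 12), (1, v, z, 3), (1, v, z, 32), (1, v, z, 33), (1, v, z, 7), (1, z, t, 12), (1, z, t, 3), (1, z, t, 32), (1, z, t, 33), (1, z, t, 7), (14, q, c, 4), (14, q, s, 4), (36, m, b, 2), (36, m, b, 5), (36, t, k, 2), (36, t, k, 5)}
π_{G} gives {b, m, q, t, v, z} (15 duplicate(s) eliminated).
Apply σ_{G ≠ z}; surviving tuples: {b, m, q, t, v}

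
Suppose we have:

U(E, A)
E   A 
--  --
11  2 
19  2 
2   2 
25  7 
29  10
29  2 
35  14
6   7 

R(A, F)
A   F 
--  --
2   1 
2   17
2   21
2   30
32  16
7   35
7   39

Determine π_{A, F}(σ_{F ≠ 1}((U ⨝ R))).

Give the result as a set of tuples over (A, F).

{(2, 17), (2, 21), (2, 30), (7, 35), (7, 39)}

U ⋈ R (natural join on A): {(11, 2, 1), (11, 2, 17), (11, 2, 21), (11, 2, 30), (19, 2, 1), (19, 2, 17), (19, 2, 21), (19, 2, 30), (2, 2, 1), (2, 2, 17), (2, 2, 21), (2, 2, 30), (25, 7, 35), (25, 7, 39), (29, 2, 1), (29, 2, 17), (29, 2, 21), (29, 2, 30), (6, 7, 35), (6, 7, 39)}
Filtering on F ≠ 1 leaves {(11, 2, 17), (11, 2, 21), (11, 2, 30), (19, 2, 17), (19, 2, 21), (19, 2, 30), (2, 2, 17), (2, 2, 21), (2, 2, 30), (25, 7, 35), (25, 7, 39), (29, 2, 17), (29, 2, 21), (29, 2, 30), (6, 7, 35), (6, 7, 39)}.
π[A, F]: project onto (A, F) (11 duplicate(s) eliminated) → {(2, 17), (2, 21), (2, 30), (7, 35), (7, 39)}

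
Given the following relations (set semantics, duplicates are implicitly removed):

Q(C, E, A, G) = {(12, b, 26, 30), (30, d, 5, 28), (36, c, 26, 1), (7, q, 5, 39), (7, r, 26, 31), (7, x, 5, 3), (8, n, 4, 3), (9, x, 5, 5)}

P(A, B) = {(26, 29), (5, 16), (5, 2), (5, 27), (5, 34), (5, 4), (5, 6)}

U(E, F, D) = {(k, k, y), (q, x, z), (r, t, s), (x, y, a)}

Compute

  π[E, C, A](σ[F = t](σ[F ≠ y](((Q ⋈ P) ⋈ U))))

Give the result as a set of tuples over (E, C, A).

{(r, 7, 26)}

Q ⋈ P (natural join on A): {(12, b, 26, 30, 29), (30, d, 5, 28, 16), (30, d, 5, 28, 2), (30, d, 5, 28, 27), (30, d, 5, 28, 34), (30, d, 5, 28, 4), (30, d, 5, 28, 6), (36, c, 26, 1, 29), (7, q, 5, 39, 16), (7, q, 5, 39, 2), (7, q, 5, 39, 27), (7, q, 5, 39, 34), (7, q, 5, 39, 4), (7, q, 5, 39, 6), (7, r, 26, 31, 29), (7, x, 5, 3, 16), (7, x, 5, 3, 2), (7, x, 5, 3, 27), (7, x, 5, 3, 34), (7, x, 5, 3, 4), (7, x, 5, 3, 6), (9, x, 5, 5, 16), (9, x, 5, 5, 2), (9, x, 5, 5, 27), (9, x, 5, 5, 34), (9, x, 5, 5, 4), (9, x, 5, 5, 6)}
(Q ⋈ P) ⋈ U (natural join on E): {(7, q, 5, 39, 16, x, z), (7, q, 5, 39, 2, x, z), (7, q, 5, 39, 27, x, z), (7, q, 5, 39, 34, x, z), (7, q, 5, 39, 4, x, z), (7, q, 5, 39, 6, x, z), (7, r, 26, 31, 29, t, s), (7, x, 5, 3, 16, y, a), (7, x, 5, 3, 2, y, a), (7, x, 5, 3, 27, y, a), (7, x, 5, 3, 34, y, a), (7, x, 5, 3, 4, y, a), (7, x, 5, 3, 6, y, a), (9, x, 5, 5, 16, y, a), (9, x, 5, 5, 2, y, a), (9, x, 5, 5, 27, y, a), (9, x, 5, 5, 34, y, a), (9, x, 5, 5, 4, y, a), (9, x, 5, 5, 6, y, a)}
Selection F ≠ y: {(7, q, 5, 39, 16, x, z), (7, q, 5, 39, 2, x, z), (7, q, 5, 39, 27, x, z), (7, q, 5, 39, 34, x, z), (7, q, 5, 39, 4, x, z), (7, q, 5, 39, 6, x, z), (7, r, 26, 31, 29, t, s)}
Selection F = t: {(7, r, 26, 31, 29, t, s)}
π_{E, C, A} gives {(r, 7, 26)}.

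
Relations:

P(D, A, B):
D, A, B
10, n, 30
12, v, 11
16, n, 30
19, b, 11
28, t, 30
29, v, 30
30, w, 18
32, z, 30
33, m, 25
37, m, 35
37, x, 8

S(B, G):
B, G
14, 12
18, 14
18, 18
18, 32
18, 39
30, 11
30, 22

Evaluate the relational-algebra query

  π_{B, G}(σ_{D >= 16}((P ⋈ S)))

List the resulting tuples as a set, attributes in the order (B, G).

P ⋈ S (natural join on B): {(10, n, 30, 11), (10, n, 30, 22), (16, n, 30, 11), (16, n, 30, 22), (28, t, 30, 11), (28, t, 30, 22), (29, v, 30, 11), (29, v, 30, 22), (30, w, 18, 14), (30, w, 18, 18), (30, w, 18, 32), (30, w, 18, 39), (32, z, 30, 11), (32, z, 30, 22)}
Filtering on D >= 16 leaves {(16, n, 30, 11), (16, n, 30, 22), (28, t, 30, 11), (28, t, 30, 22), (29, v, 30, 11), (29, v, 30, 22), (30, w, 18, 14), (30, w, 18, 18), (30, w, 18, 32), (30, w, 18, 39), (32, z, 30, 11), (32, z, 30, 22)}.
Keep only column(s) B, G (6 duplicate(s) eliminated): {(18, 14), (18, 18), (18, 32), (18, 39), (30, 11), (30, 22)}

{(18, 14), (18, 18), (18, 32), (18, 39), (30, 11), (30, 22)}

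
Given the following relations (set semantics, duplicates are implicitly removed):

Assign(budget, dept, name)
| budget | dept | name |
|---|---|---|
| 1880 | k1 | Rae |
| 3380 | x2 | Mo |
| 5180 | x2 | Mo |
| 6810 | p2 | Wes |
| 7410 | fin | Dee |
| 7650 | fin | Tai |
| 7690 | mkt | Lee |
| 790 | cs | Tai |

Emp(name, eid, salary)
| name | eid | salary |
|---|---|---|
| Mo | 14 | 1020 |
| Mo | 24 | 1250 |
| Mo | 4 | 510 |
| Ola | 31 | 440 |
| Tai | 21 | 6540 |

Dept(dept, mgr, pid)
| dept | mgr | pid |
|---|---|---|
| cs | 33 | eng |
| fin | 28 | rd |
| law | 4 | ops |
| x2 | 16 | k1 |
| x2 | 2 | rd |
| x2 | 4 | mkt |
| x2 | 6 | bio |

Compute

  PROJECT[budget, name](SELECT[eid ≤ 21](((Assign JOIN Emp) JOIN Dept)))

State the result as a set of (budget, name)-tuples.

{(3380, Mo), (5180, Mo), (7650, Tai), (790, Tai)}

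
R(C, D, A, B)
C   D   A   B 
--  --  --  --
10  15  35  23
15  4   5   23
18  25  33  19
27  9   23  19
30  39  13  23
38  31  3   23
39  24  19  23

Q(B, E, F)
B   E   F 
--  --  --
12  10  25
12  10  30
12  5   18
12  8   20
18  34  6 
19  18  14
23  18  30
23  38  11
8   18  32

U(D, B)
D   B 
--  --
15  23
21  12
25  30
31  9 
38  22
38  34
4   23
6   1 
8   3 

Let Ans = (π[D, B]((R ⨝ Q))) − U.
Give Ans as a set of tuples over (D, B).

{(24, 23), (25, 19), (31, 23), (39, 23), (9, 19)}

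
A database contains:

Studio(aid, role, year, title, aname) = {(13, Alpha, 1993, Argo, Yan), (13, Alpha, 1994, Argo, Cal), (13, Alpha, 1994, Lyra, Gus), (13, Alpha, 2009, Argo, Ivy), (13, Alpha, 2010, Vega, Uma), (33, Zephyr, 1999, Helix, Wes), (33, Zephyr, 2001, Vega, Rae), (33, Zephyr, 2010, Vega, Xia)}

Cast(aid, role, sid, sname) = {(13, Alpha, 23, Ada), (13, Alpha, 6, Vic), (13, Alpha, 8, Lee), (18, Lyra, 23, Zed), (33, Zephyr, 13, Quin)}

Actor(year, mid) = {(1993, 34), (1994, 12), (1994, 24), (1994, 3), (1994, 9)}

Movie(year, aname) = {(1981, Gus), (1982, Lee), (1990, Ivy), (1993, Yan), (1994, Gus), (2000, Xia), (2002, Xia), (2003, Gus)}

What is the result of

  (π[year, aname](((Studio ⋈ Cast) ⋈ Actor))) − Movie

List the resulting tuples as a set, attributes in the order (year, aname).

Natural join on aid, role: {(13, Alpha, 1993, Argo, Yan, 23, Ada), (13, Alpha, 1993, Argo, Yan, 6, Vic), (13, Alpha, 1993, Argo, Yan, 8, Lee), (13, Alpha, 1994, Argo, Cal, 23, Ada), (13, Alpha, 1994, Argo, Cal, 6, Vic), (13, Alpha, 1994, Argo, Cal, 8, Lee), (13, Alpha, 1994, Lyra, Gus, 23, Ada), (13, Alpha, 1994, Lyra, Gus, 6, Vic), (13, Alpha, 1994, Lyra, Gus, 8, Lee), (13, Alpha, 2009, Argo, Ivy, 23, Ada), (13, Alpha, 2009, Argo, Ivy, 6, Vic), (13, Alpha, 2009, Argo, Ivy, 8, Lee), (13, Alpha, 2010, Vega, Uma, 23, Ada), (13, Alpha, 2010, Vega, Uma, 6, Vic), (13, Alpha, 2010, Vega, Uma, 8, Lee), (33, Zephyr, 1999, Helix, Wes, 13, Quin), (33, Zephyr, 2001, Vega, Rae, 13, Quin), (33, Zephyr, 2010, Vega, Xia, 13, Quin)}
Natural join on year: {(13, Alpha, 1993, Argo, Yan, 23, Ada, 34), (13, Alpha, 1993, Argo, Yan, 6, Vic, 34), (13, Alpha, 1993, Argo, Yan, 8, Lee, 34), (13, Alpha, 1994, Argo, Cal, 23, Ada, 12), (13, Alpha, 1994, Argo, Cal, 23, Ada, 24), (13, Alpha, 1994, Argo, Cal, 23, Ada, 3), (13, Alpha, 1994, Argo, Cal, 23, Ada, 9), (13, Alpha, 1994, Argo, Cal, 6, Vic, 12), (13, Alpha, 1994, Argo, Cal, 6, Vic, 24), (13, Alpha, 1994, Argo, Cal, 6, Vic, 3), (13, Alpha, 1994, Argo, Cal, 6, Vic, 9), (13, Alpha, 1994, Argo, Cal, 8, Lee, 12), (13, Alpha, 1994, Argo, Cal, 8, Lee, 24), (13, Alpha, 1994, Argo, Cal, 8, Lee, 3), (13, Alpha, 1994, Argo, Cal, 8, Lee, 9), (13, Alpha, 1994, Lyra, Gus, 23, Ada, 12), (13, Alpha, 1994, Lyra, Gus, 23, Ada, 24), (13, Alpha, 1994, Lyra, Gus, 23, Ada, 3), (13, Alpha, 1994, Lyra, Gus, 23, Ada, 9), (13, Alpha, 1994, Lyra, Gus, 6, Vic, 12), (13, Alpha, 1994, Lyra, Gus, 6, Vic, 24), (13, Alpha, 1994, Lyra, Gus, 6, Vic, 3), (13, Alpha, 1994, Lyra, Gus, 6, Vic, 9), (13, Alpha, 1994, Lyra, Gus, 8, Lee, 12), (13, Alpha, 1994, Lyra, Gus, 8, Lee, 24), (13, Alpha, 1994, Lyra, Gus, 8, Lee, 3), (13, Alpha, 1994, Lyra, Gus, 8, Lee, 9)}
π[year, aname]: project onto (year, aname) (24 duplicate(s) eliminated) → {(1993, Yan), (1994, Cal), (1994, Gus)}
Taking the difference: {(1994, Cal)}

{(1994, Cal)}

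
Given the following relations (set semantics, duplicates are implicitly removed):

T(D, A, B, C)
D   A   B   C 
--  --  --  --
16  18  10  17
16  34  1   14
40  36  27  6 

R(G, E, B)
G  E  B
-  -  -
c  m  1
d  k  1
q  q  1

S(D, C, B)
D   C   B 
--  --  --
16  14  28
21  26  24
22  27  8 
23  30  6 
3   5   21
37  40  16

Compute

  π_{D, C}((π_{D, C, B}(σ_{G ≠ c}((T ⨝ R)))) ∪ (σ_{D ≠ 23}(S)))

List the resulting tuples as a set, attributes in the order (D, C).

T ⋈ R (natural join on B): {(16, 34, 1, 14, c, m), (16, 34, 1, 14, d, k), (16, 34, 1, 14, q, q)}
Filtering on G ≠ c leaves {(16, 34, 1, 14, d, k), (16, 34, 1, 14, q, q)}.
π_{D, C, B} gives {(16, 14, 1)} (1 duplicate(s) eliminated).
Filtering on D ≠ 23 leaves {(16, 14, 28), (21, 26, 24), (22, 27, 8), (3, 5, 21), (37, 40, 16)}.
Union: {(16, 14, 1)} with {(16, 14, 28), (21, 26, 24), (22, 27, 8), (3, 5, 21), (37, 40, 16)} → {(16, 14, 1), (16, 14, 28), (21, 26, 24), (22, 27, 8), (3, 5, 21), (37, 40, 16)}
π_{D, C} gives {(16, 14), (21, 26), (22, 27), (3, 5), (37, 40)} (1 duplicate(s) eliminated).

{(16, 14), (21, 26), (22, 27), (3, 5), (37, 40)}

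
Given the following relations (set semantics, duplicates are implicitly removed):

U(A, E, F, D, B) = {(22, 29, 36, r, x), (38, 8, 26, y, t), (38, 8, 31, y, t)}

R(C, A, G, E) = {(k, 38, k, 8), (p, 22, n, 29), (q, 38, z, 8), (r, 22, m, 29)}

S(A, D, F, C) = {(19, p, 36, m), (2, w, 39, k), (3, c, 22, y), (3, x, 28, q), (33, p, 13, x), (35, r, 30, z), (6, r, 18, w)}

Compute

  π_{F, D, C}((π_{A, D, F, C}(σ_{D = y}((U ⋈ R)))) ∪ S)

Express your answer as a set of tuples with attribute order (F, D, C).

U ⋈ R (natural join on A, E): {(22, 29, 36, r, x, p, n), (22, 29, 36, r, x, r, m), (38, 8, 26, y, t, k, k), (38, 8, 26, y, t, q, z), (38, 8, 31, y, t, k, k), (38, 8, 31, y, t, q, z)}
Filtering on D = y leaves {(38, 8, 26, y, t, k, k), (38, 8, 26, y, t, q, z), (38, 8, 31, y, t, k, k), (38, 8, 31, y, t, q, z)}.
Keep only column(s) A, D, F, C: {(38, y, 26, k), (38, y, 26, q), (38, y, 31, k), (38, y, 31, q)}
Set union of the two operands is {(19, p, 36, m), (2, w, 39, k), (3, c, 22, y), (3, x, 28, q), (33, p, 13, x), (35, r, 30, z), (38, y, 26, k), (38, y, 26, q), (38, y, 31, k), (38, y, 31, q), (6, r, 18, w)}.
Keep only column(s) F, D, C: {(13, p, x), (18, r, w), (22, c, y), (26, y, k), (26, y, q), (28, x, q), (30, r, z), (31, y, k), (31, y, q), (36, p, m), (39, w, k)}

{(13, p, x), (18, r, w), (22, c, y), (26, y, k), (26, y, q), (28, x, q), (30, r, z), (31, y, k), (31, y, q), (36, p, m), (39, w, k)}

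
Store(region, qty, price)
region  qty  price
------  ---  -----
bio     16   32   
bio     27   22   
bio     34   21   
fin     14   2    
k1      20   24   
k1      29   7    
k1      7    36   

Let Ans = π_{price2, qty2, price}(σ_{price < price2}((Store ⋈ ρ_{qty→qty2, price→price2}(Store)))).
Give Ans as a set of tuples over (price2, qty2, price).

{(22, 27, 21), (24, 20, 7), (32, 16, 21), (32, 16, 22), (36, 7, 24), (36, 7, 7)}

ρ[qty→qty2, price→price2]: schema becomes (region, qty2, price2); tuples unchanged.
Store ⋈ ρ_{qty→qty2, price→price2}(Store) (natural join on region): {(bio, 16, 32, 16, 32), (bio, 16, 32, 27, 22), (bio, 16, 32, 34, 21), (bio, 27, 22, 16, 32), (bio, 27, 22, 27, 22), (bio, 27, 22, 34, 21), (bio, 34, 21, 16, 32), (bio, 34, 21, 27, 22), (bio, 34, 21, 34, 21), (fin, 14, 2, 14, 2), (k1, 20, 24, 20, 24), (k1, 20, 24, 29, 7), (k1, 20, 24, 7, 36), (k1, 29, 7, 20, 24), (k1, 29, 7, 29, 7), (k1, 29, 7, 7, 36), (k1, 7, 36, 20, 24), (k1, 7, 36, 29, 7), (k1, 7, 36, 7, 36)}
Filtering on price < price2 leaves {(bio, 27, 22, 16, 32), (bio, 34, 21, 16, 32), (bio, 34, 21, 27, 22), (k1, 20, 24, 7, 36), (k1, 29, 7, 20, 24), (k1, 29, 7, 7, 36)}.
π[price2, qty2, price]: project onto (price2, qty2, price) → {(22, 27, 21), (24, 20, 7), (32, 16, 21), (32, 16, 22), (36, 7, 24), (36, 7, 7)}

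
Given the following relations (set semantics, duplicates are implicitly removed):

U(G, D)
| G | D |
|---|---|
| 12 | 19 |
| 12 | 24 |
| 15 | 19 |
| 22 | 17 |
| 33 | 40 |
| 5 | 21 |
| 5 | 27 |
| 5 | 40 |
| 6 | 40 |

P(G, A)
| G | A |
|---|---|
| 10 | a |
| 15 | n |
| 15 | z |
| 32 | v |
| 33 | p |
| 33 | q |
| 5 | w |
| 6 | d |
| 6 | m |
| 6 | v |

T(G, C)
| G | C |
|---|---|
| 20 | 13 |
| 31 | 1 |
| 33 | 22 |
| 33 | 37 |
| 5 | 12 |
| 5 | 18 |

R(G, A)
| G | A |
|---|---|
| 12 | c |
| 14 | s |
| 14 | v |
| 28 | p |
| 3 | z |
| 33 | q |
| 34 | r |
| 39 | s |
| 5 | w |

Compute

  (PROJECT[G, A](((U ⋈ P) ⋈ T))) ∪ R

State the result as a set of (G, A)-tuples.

{(12, c), (14, s), (14, v), (28, p), (3, z), (33, p), (33, q), (34, r), (39, s), (5, w)}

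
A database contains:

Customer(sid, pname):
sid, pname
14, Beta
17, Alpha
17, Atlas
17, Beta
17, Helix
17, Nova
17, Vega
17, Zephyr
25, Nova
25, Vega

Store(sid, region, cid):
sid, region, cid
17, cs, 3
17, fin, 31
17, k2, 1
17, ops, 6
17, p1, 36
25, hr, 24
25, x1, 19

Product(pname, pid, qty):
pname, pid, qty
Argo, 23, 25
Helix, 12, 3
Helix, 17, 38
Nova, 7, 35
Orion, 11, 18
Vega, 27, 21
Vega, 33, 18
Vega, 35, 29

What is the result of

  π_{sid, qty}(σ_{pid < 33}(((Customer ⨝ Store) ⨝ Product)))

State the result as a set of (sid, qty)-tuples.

Joining Customer and Store on sid yields {(17, Alpha, cs, 3), (17, Alpha, fin, 31), (17, Alpha, k2, 1), (17, Alpha, ops, 6), (17, Alpha, p1, 36), (17, Atlas, cs, 3), (17, Atlas, fin, 31), (17, Atlas, k2, 1), (17, Atlas, ops, 6), (17, Atlas, p1, 36), (17, Beta, cs, 3), (17, Beta, fin, 31), (17, Beta, k2, 1), (17, Beta, ops, 6), (17, Beta, p1, 36), (17, Helix, cs, 3), (17, Helix, fin, 31), (17, Helix, k2, 1), (17, Helix, ops, 6), (17, Helix, p1, 36), (17, Nova, cs, 3), (17, Nova, fin, 31), (17, Nova, k2, 1), (17, Nova, ops, 6), (17, Nova, p1, 36), (17, Vega, cs, 3), (17, Vega, fin, 31), (17, Vega, k2, 1), (17, Vega, ops, 6), (17, Vega, p1, 36), (17, Zephyr, cs, 3), (17, Zephyr, fin, 31), (17, Zephyr, k2, 1), (17, Zephyr, ops, 6), (17, Zephyr, p1, 36), (25, Nova, hr, 24), (25, Nova, x1, 19), (25, Vega, hr, 24), (25, Vega, x1, 19)}.
Joining (Customer ⨝ Store) and Product on pname yields {(17, Helix, cs, 3, 12, 3), (17, Helix, cs, 3, 17, 38), (17, Helix, fin, 31, 12, 3), (17, Helix, fin, 31, 17, 38), (17, Helix, k2, 1, 12, 3), (17, Helix, k2, 1, 17, 38), (17, Helix, ops, 6, 12, 3), (17, Helix, ops, 6, 17, 38), (17, Helix, p1, 36, 12, 3), (17, Helix, p1, 36, 17, 38), (17, Nova, cs, 3, 7, 35), (17, Nova, fin, 31, 7, 35), (17, Nova, k2, 1, 7, 35), (17, Nova, ops, 6, 7, 35), (17, Nova, p1, 36, 7, 35), (17, Vega, cs, 3, 27, 21), (17, Vega, cs, 3, 33, 18), (17, Vega, cs, 3, 35, 29), (17, Vega, fin, 31, 27, 21), (17, Vega, fin, 31, 33, 18), (17, Vega, fin, 31, 35, 29), (17, Vega, k2, 1, 27, 21), (17, Vega, k2, 1, 33, 18), (17, Vega, k2, 1, 35, 29), (17, Vega, ops, 6, 27, 21), (17, Vega, ops, 6, 33, 18), (17, Vega, ops, 6, 35, 29), (17, Vega, p1, 36, 27, 21), (17, Vega, p1, 36, 33, 18), (17, Vega, p1, 36, 35, 29), (25, Nova, hr, 24, 7, 35), (25, Nova, x1, 19, 7, 35), (25, Vega, hr, 24, 27, 21), (25, Vega, hr, 24, 33, 18), (25, Vega, hr, 24, 35, 29), (25, Vega, x1, 19, 27, 21), (25, Vega, x1, 19, 33, 18), (25, Vega, x1, 19, 35, 29)}.
Apply σ_{pid < 33}; surviving tuples: {(17, Helix, cs, 3, 12, 3), (17, Helix, cs, 3, 17, 38), (17, Helix, fin, 31, 12, 3), (17, Helix, fin, 31, 17, 38), (17, Helix, k2, 1, 12, 3), (17, Helix, k2, 1, 17, 38), (17, Helix, ops, 6, 12, 3), (17, Helix, ops, 6, 17, 38), (17, Helix, p1, 36, 12, 3), (17, Helix, p1, 36, 17, 38), (17, Nova, cs, 3, 7, 35), (17, Nova, fin, 31, 7, 35), (17, Nova, k2, 1, 7, 35), (17, Nova, ops, 6, 7, 35), (17, Nova, p1, 36, 7, 35), (17, Vega, cs, 3, 27, 21), (17, Vega, fin, 31, 27, 21), (17, Vega, k2, 1, 27, 21), (17, Vega, ops, 6, 27, 21), (17, Vega, p1, 36, 27, 21), (25, Nova, hr, 24, 7, 35), (25, Nova, x1, 19, 7, 35), (25, Vega, hr, 24, 27, 21), (25, Vega, x1, 19, 27, 21)}
Keep only column(s) sid, qty (18 duplicate(s) eliminated): {(17, 21), (17, 3), (17, 35), (17, 38), (25, 21), (25, 35)}

{(17, 21), (17, 3), (17, 35), (17, 38), (25, 21), (25, 35)}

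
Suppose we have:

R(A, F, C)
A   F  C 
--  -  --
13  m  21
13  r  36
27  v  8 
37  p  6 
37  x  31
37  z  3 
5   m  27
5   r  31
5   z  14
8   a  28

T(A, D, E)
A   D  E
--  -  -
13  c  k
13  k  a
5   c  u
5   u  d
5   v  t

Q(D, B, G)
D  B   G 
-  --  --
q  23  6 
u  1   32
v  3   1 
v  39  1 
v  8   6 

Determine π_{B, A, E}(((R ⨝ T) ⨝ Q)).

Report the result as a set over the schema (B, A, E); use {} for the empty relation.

R ⋈ T (natural join on A): {(13, m, 21, c, k), (13, m, 21, k, a), (13, r, 36, c, k), (13, r, 36, k, a), (5, m, 27, c, u), (5, m, 27, u, d), (5, m, 27, v, t), (5, r, 31, c, u), (5, r, 31, u, d), (5, r, 31, v, t), (5, z, 14, c, u), (5, z, 14, u, d), (5, z, 14, v, t)}
(R ⨝ T) ⋈ Q (natural join on D): {(5, m, 27, u, d, 1, 32), (5, m, 27, v, t, 3, 1), (5, m, 27, v, t, 39, 1), (5, m, 27, v, t, 8, 6), (5, r, 31, u, d, 1, 32), (5, r, 31, v, t, 3, 1), (5, r, 31, v, t, 39, 1), (5, r, 31, v, t, 8, 6), (5, z, 14, u, d, 1, 32), (5, z, 14, v, t, 3, 1), (5, z, 14, v, t, 39, 1), (5, z, 14, v, t, 8, 6)}
Projecting to B, A, E (8 duplicate(s) eliminated): {(1, 5, d), (3, 5, t), (39, 5, t), (8, 5, t)}

{(1, 5, d), (3, 5, t), (39, 5, t), (8, 5, t)}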